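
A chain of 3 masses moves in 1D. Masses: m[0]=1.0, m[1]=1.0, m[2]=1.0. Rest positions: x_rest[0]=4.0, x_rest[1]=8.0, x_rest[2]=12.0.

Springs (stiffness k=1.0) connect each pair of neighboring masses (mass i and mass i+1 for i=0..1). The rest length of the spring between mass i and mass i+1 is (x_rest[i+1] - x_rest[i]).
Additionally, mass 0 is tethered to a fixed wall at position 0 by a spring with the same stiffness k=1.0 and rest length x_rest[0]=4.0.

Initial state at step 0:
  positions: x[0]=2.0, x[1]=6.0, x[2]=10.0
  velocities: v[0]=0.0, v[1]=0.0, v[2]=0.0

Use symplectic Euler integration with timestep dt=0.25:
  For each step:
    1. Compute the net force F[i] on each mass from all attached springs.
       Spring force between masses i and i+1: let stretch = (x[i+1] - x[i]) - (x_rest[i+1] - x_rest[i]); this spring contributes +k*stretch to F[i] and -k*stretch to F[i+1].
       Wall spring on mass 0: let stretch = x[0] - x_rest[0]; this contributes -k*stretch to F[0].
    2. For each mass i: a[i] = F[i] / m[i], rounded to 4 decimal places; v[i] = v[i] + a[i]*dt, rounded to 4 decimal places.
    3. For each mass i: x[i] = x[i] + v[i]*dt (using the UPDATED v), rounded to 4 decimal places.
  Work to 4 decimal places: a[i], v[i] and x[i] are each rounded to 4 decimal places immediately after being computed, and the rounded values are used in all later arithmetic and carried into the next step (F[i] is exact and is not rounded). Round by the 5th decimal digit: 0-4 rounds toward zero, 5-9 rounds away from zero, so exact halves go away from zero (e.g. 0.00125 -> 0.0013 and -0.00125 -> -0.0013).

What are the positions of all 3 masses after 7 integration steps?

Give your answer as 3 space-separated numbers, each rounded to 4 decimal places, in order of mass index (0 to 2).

Step 0: x=[2.0000 6.0000 10.0000] v=[0.0000 0.0000 0.0000]
Step 1: x=[2.1250 6.0000 10.0000] v=[0.5000 0.0000 0.0000]
Step 2: x=[2.3594 6.0078 10.0000] v=[0.9375 0.0313 0.0000]
Step 3: x=[2.6744 6.0371 10.0005] v=[1.2598 0.1173 0.0020]
Step 4: x=[3.0324 6.1040 10.0033] v=[1.4319 0.2675 0.0112]
Step 5: x=[3.3928 6.2226 10.0124] v=[1.4417 0.4744 0.0364]
Step 6: x=[3.7181 6.4012 10.0347] v=[1.3010 0.7144 0.0890]
Step 7: x=[3.9787 6.6392 10.0799] v=[1.0423 0.9520 0.1806]

Answer: 3.9787 6.6392 10.0799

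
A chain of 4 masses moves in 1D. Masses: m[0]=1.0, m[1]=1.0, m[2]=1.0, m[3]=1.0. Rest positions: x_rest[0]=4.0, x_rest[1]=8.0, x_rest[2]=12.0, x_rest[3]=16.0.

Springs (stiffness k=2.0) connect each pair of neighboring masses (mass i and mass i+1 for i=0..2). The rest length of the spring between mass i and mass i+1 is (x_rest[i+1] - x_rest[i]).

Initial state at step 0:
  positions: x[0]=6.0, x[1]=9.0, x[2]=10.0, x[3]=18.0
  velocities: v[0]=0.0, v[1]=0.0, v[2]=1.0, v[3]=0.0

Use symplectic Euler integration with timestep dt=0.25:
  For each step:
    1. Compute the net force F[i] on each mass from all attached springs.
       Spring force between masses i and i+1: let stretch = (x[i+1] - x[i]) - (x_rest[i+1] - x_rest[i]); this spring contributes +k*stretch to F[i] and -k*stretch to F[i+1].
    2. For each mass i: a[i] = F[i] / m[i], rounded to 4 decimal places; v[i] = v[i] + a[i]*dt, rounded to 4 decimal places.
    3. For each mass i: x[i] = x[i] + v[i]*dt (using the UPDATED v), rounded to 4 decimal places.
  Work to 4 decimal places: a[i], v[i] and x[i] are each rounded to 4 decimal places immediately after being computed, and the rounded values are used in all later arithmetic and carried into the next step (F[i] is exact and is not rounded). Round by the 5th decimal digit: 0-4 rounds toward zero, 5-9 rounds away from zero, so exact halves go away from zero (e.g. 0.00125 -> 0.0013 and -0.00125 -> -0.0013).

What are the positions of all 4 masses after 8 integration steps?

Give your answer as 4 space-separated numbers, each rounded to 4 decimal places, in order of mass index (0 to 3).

Step 0: x=[6.0000 9.0000 10.0000 18.0000] v=[0.0000 0.0000 1.0000 0.0000]
Step 1: x=[5.8750 8.7500 11.1250 17.5000] v=[-0.5000 -1.0000 4.5000 -2.0000]
Step 2: x=[5.6094 8.4375 12.7500 16.7031] v=[-1.0625 -1.2500 6.5000 -3.1875]
Step 3: x=[5.1973 8.3106 14.3301 15.9121] v=[-1.6485 -0.5078 6.3203 -3.1641]
Step 4: x=[4.6743 8.5469 15.3555 15.4233] v=[-2.0919 0.9453 4.1016 -1.9551]
Step 5: x=[4.1354 9.1502 15.5383 15.4261] v=[-2.1556 2.4133 0.7312 0.0110]
Step 6: x=[3.7234 9.9252 14.9086 15.9429] v=[-1.6482 3.1000 -2.5190 2.0671]
Step 7: x=[3.5866 10.5479 13.7852 16.8304] v=[-0.5473 2.4908 -4.4936 3.5500]
Step 8: x=[3.8200 10.7051 12.6378 17.8373] v=[0.9334 0.6288 -4.5897 4.0274]

Answer: 3.8200 10.7051 12.6378 17.8373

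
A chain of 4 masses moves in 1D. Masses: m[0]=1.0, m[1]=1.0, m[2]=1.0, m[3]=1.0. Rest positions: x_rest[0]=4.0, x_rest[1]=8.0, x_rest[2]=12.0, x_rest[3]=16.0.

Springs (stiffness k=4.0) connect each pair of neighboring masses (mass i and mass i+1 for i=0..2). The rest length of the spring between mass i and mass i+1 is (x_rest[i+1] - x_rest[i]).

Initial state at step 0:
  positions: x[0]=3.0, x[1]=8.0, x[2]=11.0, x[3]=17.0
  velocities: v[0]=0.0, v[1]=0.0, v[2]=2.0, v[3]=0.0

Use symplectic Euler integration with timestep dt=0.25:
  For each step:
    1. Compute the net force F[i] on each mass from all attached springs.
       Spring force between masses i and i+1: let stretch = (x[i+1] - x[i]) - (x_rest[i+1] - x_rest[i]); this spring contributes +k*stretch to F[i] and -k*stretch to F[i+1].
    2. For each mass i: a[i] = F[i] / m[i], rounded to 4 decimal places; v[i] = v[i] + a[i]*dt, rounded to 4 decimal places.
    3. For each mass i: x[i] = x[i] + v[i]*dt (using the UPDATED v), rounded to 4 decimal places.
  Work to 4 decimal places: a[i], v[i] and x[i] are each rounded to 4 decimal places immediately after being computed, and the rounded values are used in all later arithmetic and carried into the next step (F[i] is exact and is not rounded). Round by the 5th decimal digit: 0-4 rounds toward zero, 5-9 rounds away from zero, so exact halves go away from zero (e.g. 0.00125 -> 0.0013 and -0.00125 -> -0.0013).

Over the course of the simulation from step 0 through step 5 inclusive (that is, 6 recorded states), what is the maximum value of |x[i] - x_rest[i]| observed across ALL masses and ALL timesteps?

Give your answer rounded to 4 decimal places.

Answer: 1.5781

Derivation:
Step 0: x=[3.0000 8.0000 11.0000 17.0000] v=[0.0000 0.0000 2.0000 0.0000]
Step 1: x=[3.2500 7.5000 12.2500 16.5000] v=[1.0000 -2.0000 5.0000 -2.0000]
Step 2: x=[3.5625 7.1250 13.3750 15.9375] v=[1.2500 -1.5000 4.5000 -2.2500]
Step 3: x=[3.7656 7.4219 13.5781 15.7344] v=[0.8125 1.1875 0.8125 -0.8125]
Step 4: x=[3.8828 8.3438 12.7813 15.9922] v=[0.4688 3.6874 -3.1874 1.0312]
Step 5: x=[4.1153 9.2598 11.6778 16.4473] v=[0.9298 3.6639 -4.4140 1.8203]
Max displacement = 1.5781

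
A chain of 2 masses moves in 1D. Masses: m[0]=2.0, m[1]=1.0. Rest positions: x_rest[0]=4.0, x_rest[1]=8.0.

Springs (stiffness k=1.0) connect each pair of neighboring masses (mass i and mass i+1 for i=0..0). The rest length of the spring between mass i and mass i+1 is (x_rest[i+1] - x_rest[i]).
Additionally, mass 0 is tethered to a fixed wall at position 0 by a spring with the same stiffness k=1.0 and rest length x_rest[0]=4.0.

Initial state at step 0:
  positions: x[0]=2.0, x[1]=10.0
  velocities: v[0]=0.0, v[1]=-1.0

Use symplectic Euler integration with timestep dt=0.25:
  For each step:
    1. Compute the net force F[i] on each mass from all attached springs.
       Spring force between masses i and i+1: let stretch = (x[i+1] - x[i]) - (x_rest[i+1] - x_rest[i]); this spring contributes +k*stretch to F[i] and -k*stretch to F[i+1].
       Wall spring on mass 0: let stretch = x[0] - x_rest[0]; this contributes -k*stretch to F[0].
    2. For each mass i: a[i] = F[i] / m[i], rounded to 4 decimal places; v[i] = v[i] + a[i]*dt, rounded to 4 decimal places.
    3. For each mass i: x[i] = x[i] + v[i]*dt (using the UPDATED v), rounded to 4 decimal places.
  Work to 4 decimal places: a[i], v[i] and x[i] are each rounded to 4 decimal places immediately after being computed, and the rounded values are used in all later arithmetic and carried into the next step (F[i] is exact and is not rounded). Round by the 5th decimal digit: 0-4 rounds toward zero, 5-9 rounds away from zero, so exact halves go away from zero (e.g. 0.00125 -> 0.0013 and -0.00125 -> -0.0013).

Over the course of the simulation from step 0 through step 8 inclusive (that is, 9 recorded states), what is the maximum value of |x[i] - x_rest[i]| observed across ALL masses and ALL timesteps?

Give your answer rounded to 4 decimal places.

Answer: 3.4754

Derivation:
Step 0: x=[2.0000 10.0000] v=[0.0000 -1.0000]
Step 1: x=[2.1875 9.5000] v=[0.7500 -2.0000]
Step 2: x=[2.5352 8.7930] v=[1.3906 -2.8281]
Step 3: x=[2.9992 7.9449] v=[1.8559 -3.3926]
Step 4: x=[3.5240 7.0377] v=[2.0992 -3.6290]
Step 5: x=[4.0485 6.1609] v=[2.0979 -3.5074]
Step 6: x=[4.5125 5.4020] v=[1.8559 -3.0355]
Step 7: x=[4.8633 4.8375] v=[1.4030 -2.2579]
Step 8: x=[5.0613 4.5246] v=[0.7919 -1.2515]
Max displacement = 3.4754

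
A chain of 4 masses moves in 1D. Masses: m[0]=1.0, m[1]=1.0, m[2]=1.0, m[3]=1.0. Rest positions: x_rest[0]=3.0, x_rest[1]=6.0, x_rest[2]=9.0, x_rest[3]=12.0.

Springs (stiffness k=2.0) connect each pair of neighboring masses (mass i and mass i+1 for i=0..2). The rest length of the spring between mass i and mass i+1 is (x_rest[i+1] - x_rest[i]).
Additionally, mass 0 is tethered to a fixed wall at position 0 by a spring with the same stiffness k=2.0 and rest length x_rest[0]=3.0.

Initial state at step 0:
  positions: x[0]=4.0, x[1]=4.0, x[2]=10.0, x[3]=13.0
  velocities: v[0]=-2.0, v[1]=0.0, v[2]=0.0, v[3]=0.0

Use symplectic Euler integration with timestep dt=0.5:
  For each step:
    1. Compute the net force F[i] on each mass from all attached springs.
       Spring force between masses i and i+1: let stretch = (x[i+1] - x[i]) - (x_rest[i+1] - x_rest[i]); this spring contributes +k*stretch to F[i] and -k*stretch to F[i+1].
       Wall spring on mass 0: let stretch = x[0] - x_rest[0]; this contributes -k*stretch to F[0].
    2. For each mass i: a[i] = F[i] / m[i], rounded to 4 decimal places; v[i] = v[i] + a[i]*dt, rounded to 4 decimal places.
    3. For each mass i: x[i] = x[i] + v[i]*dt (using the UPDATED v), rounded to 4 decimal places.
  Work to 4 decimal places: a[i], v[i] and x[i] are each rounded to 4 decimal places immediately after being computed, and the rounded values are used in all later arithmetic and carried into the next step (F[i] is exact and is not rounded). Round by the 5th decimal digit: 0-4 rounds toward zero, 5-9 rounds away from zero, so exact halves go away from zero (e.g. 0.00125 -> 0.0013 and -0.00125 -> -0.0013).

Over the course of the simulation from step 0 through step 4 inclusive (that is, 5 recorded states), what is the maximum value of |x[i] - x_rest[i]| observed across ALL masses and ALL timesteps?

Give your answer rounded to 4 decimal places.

Answer: 2.5000

Derivation:
Step 0: x=[4.0000 4.0000 10.0000 13.0000] v=[-2.0000 0.0000 0.0000 0.0000]
Step 1: x=[1.0000 7.0000 8.5000 13.0000] v=[-6.0000 6.0000 -3.0000 0.0000]
Step 2: x=[0.5000 7.7500 8.5000 12.2500] v=[-1.0000 1.5000 0.0000 -1.5000]
Step 3: x=[3.3750 5.2500 10.0000 11.1250] v=[5.7500 -5.0000 3.0000 -2.2500]
Step 4: x=[5.5000 4.1875 9.6875 10.9375] v=[4.2500 -2.1250 -0.6250 -0.3750]
Max displacement = 2.5000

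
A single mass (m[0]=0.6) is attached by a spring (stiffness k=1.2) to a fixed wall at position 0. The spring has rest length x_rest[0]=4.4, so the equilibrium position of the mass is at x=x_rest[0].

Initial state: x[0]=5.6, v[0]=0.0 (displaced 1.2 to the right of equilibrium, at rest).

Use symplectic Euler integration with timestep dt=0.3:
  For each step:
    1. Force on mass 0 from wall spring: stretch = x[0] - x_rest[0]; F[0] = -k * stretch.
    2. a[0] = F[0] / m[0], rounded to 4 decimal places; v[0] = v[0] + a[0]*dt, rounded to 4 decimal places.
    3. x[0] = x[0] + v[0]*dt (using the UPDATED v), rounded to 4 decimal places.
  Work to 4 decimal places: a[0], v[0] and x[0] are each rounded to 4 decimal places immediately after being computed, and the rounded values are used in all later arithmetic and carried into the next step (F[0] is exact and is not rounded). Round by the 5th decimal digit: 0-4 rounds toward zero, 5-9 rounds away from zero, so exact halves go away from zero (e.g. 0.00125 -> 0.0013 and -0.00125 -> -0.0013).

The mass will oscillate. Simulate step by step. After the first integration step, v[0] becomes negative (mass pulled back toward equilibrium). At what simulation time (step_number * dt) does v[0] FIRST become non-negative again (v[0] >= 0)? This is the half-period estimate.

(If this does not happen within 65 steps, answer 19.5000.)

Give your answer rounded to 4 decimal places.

Step 0: x=[5.6000] v=[0.0000]
Step 1: x=[5.3840] v=[-0.7200]
Step 2: x=[4.9909] v=[-1.3104]
Step 3: x=[4.4914] v=[-1.6649]
Step 4: x=[3.9755] v=[-1.7197]
Step 5: x=[3.5360] v=[-1.4650]
Step 6: x=[3.2520] v=[-0.9466]
Step 7: x=[3.1747] v=[-0.2578]
Step 8: x=[3.3179] v=[0.4774]
First v>=0 after going negative at step 8, time=2.4000

Answer: 2.4000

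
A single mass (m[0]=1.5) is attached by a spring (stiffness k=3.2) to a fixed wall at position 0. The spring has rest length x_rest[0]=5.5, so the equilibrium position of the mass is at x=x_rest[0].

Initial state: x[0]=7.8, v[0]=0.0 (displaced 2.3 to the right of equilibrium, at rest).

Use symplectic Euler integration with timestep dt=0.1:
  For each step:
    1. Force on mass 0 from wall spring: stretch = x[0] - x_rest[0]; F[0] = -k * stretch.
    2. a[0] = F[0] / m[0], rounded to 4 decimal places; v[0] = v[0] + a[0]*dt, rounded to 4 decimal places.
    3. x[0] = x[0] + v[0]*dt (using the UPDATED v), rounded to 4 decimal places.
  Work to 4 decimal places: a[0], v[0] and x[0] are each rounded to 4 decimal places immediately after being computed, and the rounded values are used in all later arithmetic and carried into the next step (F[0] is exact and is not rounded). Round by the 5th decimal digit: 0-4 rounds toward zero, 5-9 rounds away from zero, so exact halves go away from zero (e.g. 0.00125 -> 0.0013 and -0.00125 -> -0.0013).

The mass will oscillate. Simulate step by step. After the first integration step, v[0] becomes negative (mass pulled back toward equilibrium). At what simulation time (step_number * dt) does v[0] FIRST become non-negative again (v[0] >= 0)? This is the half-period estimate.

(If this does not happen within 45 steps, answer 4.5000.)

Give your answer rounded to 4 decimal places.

Answer: 2.2000

Derivation:
Step 0: x=[7.8000] v=[0.0000]
Step 1: x=[7.7509] v=[-0.4907]
Step 2: x=[7.6538] v=[-0.9709]
Step 3: x=[7.5108] v=[-1.4304]
Step 4: x=[7.3249] v=[-1.8594]
Step 5: x=[7.1000] v=[-2.2487]
Step 6: x=[6.8410] v=[-2.5900]
Step 7: x=[6.5534] v=[-2.8761]
Step 8: x=[6.2433] v=[-3.1008]
Step 9: x=[5.9174] v=[-3.2594]
Step 10: x=[5.5826] v=[-3.3485]
Step 11: x=[5.2460] v=[-3.3661]
Step 12: x=[4.9148] v=[-3.3119]
Step 13: x=[4.5961] v=[-3.1871]
Step 14: x=[4.2967] v=[-2.9943]
Step 15: x=[4.0229] v=[-2.7376]
Step 16: x=[3.7807] v=[-2.4225]
Step 17: x=[3.5751] v=[-2.0557]
Step 18: x=[3.4106] v=[-1.6451]
Step 19: x=[3.2907] v=[-1.1994]
Step 20: x=[3.2179] v=[-0.7281]
Step 21: x=[3.1938] v=[-0.2413]
Step 22: x=[3.2189] v=[0.2507]
First v>=0 after going negative at step 22, time=2.2000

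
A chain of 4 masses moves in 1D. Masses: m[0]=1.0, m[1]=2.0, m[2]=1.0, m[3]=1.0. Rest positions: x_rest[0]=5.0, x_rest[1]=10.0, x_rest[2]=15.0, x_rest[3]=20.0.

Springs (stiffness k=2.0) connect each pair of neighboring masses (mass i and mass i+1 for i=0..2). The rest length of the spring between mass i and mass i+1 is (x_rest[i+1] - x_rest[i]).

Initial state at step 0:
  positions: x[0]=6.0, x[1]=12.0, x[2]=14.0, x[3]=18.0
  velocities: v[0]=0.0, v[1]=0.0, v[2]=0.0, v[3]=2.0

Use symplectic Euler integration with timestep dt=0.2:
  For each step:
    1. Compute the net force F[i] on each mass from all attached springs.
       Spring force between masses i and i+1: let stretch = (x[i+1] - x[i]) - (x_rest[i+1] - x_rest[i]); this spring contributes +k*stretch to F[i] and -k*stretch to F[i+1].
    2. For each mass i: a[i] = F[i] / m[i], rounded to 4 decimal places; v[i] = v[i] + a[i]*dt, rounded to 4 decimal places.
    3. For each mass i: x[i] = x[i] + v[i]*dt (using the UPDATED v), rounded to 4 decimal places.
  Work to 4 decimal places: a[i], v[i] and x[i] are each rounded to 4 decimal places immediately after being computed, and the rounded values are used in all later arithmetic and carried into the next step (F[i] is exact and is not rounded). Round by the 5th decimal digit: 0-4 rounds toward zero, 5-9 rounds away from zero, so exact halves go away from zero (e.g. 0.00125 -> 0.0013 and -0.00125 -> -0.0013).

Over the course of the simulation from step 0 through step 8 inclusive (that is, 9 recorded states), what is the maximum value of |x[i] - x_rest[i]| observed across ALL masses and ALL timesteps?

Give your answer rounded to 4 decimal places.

Answer: 2.6748

Derivation:
Step 0: x=[6.0000 12.0000 14.0000 18.0000] v=[0.0000 0.0000 0.0000 2.0000]
Step 1: x=[6.0800 11.8400 14.1600 18.4800] v=[0.4000 -0.8000 0.8000 2.4000]
Step 2: x=[6.2208 11.5424 14.4800 19.0144] v=[0.7040 -1.4880 1.6000 2.6720]
Step 3: x=[6.3873 11.1494 14.9277 19.5860] v=[0.8326 -1.9648 2.2387 2.8582]
Step 4: x=[6.5348 10.7171 15.4458 20.1850] v=[0.7374 -2.1616 2.5907 2.9949]
Step 5: x=[6.6169 10.3066 15.9648 20.8048] v=[0.4103 -2.0523 2.5949 3.0992]
Step 6: x=[6.5941 9.9749 16.4183 21.4374] v=[-0.1138 -1.6586 2.2676 3.1632]
Step 7: x=[6.4418 9.7657 16.7579 22.0685] v=[-0.7615 -1.0461 1.6979 3.1556]
Step 8: x=[6.1554 9.7032 16.9630 22.6748] v=[-1.4319 -0.3124 1.0253 3.0314]
Max displacement = 2.6748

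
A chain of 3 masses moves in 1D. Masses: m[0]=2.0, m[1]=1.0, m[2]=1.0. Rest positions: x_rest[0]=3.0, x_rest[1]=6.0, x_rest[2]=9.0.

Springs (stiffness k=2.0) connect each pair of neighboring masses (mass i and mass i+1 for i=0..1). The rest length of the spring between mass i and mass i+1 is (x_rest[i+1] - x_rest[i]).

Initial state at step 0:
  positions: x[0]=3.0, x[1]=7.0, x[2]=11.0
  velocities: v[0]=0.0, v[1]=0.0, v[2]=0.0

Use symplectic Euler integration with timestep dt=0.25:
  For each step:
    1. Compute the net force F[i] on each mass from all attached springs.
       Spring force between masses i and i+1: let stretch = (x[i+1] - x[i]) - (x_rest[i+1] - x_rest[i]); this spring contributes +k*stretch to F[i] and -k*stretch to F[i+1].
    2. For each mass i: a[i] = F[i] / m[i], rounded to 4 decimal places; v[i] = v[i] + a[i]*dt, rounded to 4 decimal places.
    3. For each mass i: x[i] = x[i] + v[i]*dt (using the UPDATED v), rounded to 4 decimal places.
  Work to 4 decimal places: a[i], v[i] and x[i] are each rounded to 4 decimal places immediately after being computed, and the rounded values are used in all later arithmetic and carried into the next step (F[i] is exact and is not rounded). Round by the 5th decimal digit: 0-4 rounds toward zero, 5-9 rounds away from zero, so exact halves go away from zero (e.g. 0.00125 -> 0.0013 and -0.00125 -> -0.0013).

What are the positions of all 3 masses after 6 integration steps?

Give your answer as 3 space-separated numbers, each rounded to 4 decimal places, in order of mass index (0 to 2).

Answer: 4.0280 6.6886 9.2557

Derivation:
Step 0: x=[3.0000 7.0000 11.0000] v=[0.0000 0.0000 0.0000]
Step 1: x=[3.0625 7.0000 10.8750] v=[0.2500 0.0000 -0.5000]
Step 2: x=[3.1836 6.9922 10.6406] v=[0.4844 -0.0313 -0.9375]
Step 3: x=[3.3553 6.9644 10.3252] v=[0.6866 -0.1114 -1.2617]
Step 4: x=[3.5650 6.9055 9.9647] v=[0.8389 -0.2356 -1.4421]
Step 5: x=[3.7960 6.8114 9.5968] v=[0.9240 -0.3763 -1.4717]
Step 6: x=[4.0280 6.6886 9.2557] v=[0.9279 -0.4913 -1.3644]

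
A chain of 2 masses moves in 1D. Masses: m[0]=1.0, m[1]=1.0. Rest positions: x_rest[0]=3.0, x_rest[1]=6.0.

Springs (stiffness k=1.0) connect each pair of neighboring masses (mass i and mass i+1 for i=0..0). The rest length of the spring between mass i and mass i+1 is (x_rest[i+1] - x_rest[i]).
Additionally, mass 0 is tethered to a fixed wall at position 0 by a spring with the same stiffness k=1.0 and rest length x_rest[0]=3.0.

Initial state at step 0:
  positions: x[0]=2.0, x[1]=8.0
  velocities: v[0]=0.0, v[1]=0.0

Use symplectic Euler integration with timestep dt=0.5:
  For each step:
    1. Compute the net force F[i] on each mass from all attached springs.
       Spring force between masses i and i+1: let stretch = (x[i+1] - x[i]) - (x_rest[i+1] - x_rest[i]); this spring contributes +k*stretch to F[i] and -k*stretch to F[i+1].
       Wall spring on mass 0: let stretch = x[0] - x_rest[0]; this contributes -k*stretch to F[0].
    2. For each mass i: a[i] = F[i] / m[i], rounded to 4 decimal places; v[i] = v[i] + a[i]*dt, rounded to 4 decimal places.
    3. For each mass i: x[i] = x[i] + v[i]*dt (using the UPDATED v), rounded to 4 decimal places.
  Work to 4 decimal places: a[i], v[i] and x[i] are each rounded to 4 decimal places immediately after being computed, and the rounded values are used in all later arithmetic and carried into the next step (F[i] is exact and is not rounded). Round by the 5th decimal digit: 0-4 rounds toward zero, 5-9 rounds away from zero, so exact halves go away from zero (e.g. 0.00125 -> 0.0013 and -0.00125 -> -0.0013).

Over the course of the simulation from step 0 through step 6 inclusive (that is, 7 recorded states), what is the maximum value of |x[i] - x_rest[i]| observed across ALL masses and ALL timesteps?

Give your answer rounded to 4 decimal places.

Step 0: x=[2.0000 8.0000] v=[0.0000 0.0000]
Step 1: x=[3.0000 7.2500] v=[2.0000 -1.5000]
Step 2: x=[4.3125 6.1875] v=[2.6250 -2.1250]
Step 3: x=[5.0157 5.4063] v=[1.4063 -1.5625]
Step 4: x=[4.5626 5.2774] v=[-0.9063 -0.2578]
Step 5: x=[3.1475 5.7198] v=[-2.8302 0.8848]
Step 6: x=[1.5886 6.2692] v=[-3.1178 1.0987]
Max displacement = 2.0157

Answer: 2.0157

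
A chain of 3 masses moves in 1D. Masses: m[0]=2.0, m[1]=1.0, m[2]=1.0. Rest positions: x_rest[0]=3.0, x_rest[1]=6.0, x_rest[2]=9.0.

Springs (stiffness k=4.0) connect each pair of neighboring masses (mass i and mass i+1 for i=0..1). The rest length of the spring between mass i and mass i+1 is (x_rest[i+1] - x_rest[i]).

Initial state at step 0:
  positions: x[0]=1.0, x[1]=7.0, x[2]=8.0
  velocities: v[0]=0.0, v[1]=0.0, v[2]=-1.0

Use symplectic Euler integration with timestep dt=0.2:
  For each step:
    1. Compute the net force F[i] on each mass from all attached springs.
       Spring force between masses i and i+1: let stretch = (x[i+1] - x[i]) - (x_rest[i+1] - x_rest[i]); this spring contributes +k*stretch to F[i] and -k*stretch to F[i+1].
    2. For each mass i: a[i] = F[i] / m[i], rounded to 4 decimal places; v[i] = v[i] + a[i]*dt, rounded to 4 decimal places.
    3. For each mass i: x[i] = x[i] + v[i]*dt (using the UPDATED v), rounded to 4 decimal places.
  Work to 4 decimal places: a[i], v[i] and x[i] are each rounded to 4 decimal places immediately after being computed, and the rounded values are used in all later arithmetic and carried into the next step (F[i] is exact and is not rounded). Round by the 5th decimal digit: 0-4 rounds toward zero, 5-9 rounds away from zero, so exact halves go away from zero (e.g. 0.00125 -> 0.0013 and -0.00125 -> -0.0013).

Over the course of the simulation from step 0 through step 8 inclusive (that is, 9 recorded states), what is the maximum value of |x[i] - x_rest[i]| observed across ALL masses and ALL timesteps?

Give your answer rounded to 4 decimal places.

Answer: 3.3309

Derivation:
Step 0: x=[1.0000 7.0000 8.0000] v=[0.0000 0.0000 -1.0000]
Step 1: x=[1.2400 6.2000 8.1200] v=[1.2000 -4.0000 0.6000]
Step 2: x=[1.6368 4.9136 8.4128] v=[1.9840 -6.4320 1.4640]
Step 3: x=[2.0557 3.6628 8.6257] v=[2.0947 -6.2541 1.0646]
Step 4: x=[2.3632 2.9489 8.5246] v=[1.5375 -3.5695 -0.5057]
Step 5: x=[2.4776 3.0334 8.0113] v=[0.5718 0.4225 -2.5663]
Step 6: x=[2.3964 3.8254 7.1816] v=[-0.4059 3.9602 -4.1486]
Step 7: x=[2.1895 4.9258 6.2949] v=[-1.0343 5.5020 -4.4336]
Step 8: x=[1.9615 5.8074 5.6691] v=[-1.1398 4.4082 -3.1289]
Max displacement = 3.3309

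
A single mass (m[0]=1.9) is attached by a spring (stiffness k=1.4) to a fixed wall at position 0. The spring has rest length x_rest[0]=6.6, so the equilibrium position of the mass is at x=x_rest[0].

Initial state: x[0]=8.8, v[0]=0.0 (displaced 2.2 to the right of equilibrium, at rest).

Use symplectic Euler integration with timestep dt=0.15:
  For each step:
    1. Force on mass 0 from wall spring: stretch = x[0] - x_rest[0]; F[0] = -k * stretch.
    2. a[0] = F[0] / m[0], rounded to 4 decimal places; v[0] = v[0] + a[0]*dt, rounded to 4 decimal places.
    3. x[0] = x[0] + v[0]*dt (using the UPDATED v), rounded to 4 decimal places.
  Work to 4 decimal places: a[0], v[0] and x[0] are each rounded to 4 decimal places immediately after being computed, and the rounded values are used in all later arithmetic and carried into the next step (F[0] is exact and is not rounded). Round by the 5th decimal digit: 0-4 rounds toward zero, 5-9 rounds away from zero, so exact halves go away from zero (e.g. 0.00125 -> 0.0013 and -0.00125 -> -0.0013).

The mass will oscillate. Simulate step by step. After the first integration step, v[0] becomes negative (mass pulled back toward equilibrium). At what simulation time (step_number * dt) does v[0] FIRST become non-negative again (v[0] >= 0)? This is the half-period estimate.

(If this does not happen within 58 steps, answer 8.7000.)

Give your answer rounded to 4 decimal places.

Answer: 3.7500

Derivation:
Step 0: x=[8.8000] v=[0.0000]
Step 1: x=[8.7635] v=[-0.2432]
Step 2: x=[8.6912] v=[-0.4823]
Step 3: x=[8.5842] v=[-0.7134]
Step 4: x=[8.4443] v=[-0.9327]
Step 5: x=[8.2738] v=[-1.1366]
Step 6: x=[8.0756] v=[-1.3216]
Step 7: x=[7.8529] v=[-1.4847]
Step 8: x=[7.6094] v=[-1.6232]
Step 9: x=[7.3492] v=[-1.7348]
Step 10: x=[7.0766] v=[-1.8176]
Step 11: x=[6.7961] v=[-1.8703]
Step 12: x=[6.5123] v=[-1.8920]
Step 13: x=[6.2300] v=[-1.8823]
Step 14: x=[5.9538] v=[-1.8414]
Step 15: x=[5.6883] v=[-1.7700]
Step 16: x=[5.4379] v=[-1.6692]
Step 17: x=[5.2068] v=[-1.5408]
Step 18: x=[4.9988] v=[-1.3868]
Step 19: x=[4.8173] v=[-1.2098]
Step 20: x=[4.6654] v=[-1.0128]
Step 21: x=[4.5456] v=[-0.7990]
Step 22: x=[4.4598] v=[-0.5719]
Step 23: x=[4.4095] v=[-0.3354]
Step 24: x=[4.3955] v=[-0.0933]
Step 25: x=[4.4181] v=[0.1504]
First v>=0 after going negative at step 25, time=3.7500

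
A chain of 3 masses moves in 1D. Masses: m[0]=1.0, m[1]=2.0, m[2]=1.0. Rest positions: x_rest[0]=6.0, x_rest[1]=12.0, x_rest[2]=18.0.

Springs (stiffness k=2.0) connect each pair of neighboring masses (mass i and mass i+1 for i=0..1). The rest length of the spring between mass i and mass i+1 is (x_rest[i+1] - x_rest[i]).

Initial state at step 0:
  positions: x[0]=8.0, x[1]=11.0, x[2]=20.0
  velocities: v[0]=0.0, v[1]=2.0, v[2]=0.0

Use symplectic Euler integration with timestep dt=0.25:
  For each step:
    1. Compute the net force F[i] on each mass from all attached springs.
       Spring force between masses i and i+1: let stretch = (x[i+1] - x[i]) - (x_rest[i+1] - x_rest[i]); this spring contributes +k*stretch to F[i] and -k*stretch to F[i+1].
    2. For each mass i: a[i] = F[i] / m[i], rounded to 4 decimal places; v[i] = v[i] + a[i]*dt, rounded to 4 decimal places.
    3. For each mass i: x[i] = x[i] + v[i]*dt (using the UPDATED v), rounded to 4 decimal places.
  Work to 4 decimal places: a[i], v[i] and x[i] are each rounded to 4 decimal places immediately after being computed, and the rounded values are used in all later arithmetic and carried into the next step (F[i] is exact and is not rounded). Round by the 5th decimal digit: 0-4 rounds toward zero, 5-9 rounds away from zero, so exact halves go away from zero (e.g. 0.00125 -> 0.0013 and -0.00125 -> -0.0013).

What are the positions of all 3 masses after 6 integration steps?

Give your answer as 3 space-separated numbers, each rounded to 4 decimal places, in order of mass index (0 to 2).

Answer: 6.4103 15.5899 18.4103

Derivation:
Step 0: x=[8.0000 11.0000 20.0000] v=[0.0000 2.0000 0.0000]
Step 1: x=[7.6250 11.8750 19.6250] v=[-1.5000 3.5000 -1.5000]
Step 2: x=[7.0313 12.9688 19.0313] v=[-2.3750 4.3750 -2.3750]
Step 3: x=[6.4297 14.0704 18.4297] v=[-2.4063 4.4063 -2.4063]
Step 4: x=[6.0332 14.9669 18.0332] v=[-1.5860 3.5860 -1.5860]
Step 5: x=[6.0034 15.4967 18.0034] v=[-0.1192 2.1192 -0.1192]
Step 6: x=[6.4103 15.5899 18.4103] v=[1.6275 0.3726 1.6275]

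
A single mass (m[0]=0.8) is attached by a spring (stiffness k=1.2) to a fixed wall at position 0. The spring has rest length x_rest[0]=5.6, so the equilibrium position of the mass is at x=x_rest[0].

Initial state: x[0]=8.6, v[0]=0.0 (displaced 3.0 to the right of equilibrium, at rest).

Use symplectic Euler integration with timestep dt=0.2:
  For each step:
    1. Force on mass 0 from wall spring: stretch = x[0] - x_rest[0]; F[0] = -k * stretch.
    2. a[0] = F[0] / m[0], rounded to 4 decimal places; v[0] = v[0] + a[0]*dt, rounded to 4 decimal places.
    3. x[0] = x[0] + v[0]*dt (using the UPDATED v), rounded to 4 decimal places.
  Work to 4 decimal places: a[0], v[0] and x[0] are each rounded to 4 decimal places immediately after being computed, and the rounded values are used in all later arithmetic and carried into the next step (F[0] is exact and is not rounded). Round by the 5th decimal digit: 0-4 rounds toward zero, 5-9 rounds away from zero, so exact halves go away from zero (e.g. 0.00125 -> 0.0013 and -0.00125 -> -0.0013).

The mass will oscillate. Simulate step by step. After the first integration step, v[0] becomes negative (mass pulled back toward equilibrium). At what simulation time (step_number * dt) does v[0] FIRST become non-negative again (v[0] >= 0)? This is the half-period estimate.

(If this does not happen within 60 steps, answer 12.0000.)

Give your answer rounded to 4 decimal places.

Answer: 2.6000

Derivation:
Step 0: x=[8.6000] v=[0.0000]
Step 1: x=[8.4200] v=[-0.9000]
Step 2: x=[8.0708] v=[-1.7460]
Step 3: x=[7.5734] v=[-2.4872]
Step 4: x=[6.9576] v=[-3.0792]
Step 5: x=[6.2603] v=[-3.4865]
Step 6: x=[5.5234] v=[-3.6846]
Step 7: x=[4.7911] v=[-3.6616]
Step 8: x=[4.1073] v=[-3.4189]
Step 9: x=[3.5131] v=[-2.9711]
Step 10: x=[3.0441] v=[-2.3450]
Step 11: x=[2.7285] v=[-1.5782]
Step 12: x=[2.5852] v=[-0.7167]
Step 13: x=[2.6227] v=[0.1877]
First v>=0 after going negative at step 13, time=2.6000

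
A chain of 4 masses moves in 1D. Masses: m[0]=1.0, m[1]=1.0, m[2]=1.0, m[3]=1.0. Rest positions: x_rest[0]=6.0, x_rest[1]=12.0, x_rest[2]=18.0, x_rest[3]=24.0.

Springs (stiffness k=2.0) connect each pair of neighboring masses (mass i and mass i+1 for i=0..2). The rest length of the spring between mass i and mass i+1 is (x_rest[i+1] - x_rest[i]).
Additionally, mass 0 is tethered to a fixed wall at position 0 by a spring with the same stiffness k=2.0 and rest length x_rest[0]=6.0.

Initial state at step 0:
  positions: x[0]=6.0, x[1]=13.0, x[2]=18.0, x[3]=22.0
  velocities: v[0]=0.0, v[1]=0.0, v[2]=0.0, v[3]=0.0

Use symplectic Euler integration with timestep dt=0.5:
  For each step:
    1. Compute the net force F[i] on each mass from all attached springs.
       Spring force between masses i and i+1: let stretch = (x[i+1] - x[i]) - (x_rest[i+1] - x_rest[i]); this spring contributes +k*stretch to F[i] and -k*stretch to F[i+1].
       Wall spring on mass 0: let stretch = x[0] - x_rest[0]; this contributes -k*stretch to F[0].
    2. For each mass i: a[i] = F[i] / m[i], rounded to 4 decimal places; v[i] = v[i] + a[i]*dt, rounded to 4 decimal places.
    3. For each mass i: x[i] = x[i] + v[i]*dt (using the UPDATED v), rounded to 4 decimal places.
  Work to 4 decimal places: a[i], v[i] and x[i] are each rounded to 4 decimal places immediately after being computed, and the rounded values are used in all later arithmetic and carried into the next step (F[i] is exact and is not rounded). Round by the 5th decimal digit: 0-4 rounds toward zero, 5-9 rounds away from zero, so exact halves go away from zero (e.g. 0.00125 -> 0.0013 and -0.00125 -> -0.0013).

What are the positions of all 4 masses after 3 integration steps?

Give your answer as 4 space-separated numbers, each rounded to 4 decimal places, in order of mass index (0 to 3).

Answer: 5.5000 10.7500 17.1250 24.8750

Derivation:
Step 0: x=[6.0000 13.0000 18.0000 22.0000] v=[0.0000 0.0000 0.0000 0.0000]
Step 1: x=[6.5000 12.0000 17.5000 23.0000] v=[1.0000 -2.0000 -1.0000 2.0000]
Step 2: x=[6.5000 11.0000 17.0000 24.2500] v=[0.0000 -2.0000 -1.0000 2.5000]
Step 3: x=[5.5000 10.7500 17.1250 24.8750] v=[-2.0000 -0.5000 0.2500 1.2500]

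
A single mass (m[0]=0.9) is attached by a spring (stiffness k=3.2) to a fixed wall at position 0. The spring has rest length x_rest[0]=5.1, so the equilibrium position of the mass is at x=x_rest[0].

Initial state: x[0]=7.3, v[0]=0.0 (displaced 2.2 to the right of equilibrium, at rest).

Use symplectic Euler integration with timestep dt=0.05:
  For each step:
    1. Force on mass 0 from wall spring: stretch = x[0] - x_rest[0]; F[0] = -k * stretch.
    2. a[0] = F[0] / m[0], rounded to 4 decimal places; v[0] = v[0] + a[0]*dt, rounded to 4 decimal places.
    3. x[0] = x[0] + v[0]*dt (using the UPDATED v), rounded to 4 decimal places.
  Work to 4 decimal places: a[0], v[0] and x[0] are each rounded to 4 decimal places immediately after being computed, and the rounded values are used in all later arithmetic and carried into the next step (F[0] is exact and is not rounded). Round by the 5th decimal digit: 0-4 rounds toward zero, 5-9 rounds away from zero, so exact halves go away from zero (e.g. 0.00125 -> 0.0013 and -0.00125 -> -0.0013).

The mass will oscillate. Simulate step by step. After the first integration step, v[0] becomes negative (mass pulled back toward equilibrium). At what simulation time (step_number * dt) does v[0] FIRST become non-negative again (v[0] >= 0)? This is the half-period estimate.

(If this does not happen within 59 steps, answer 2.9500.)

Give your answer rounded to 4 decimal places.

Step 0: x=[7.3000] v=[0.0000]
Step 1: x=[7.2804] v=[-0.3911]
Step 2: x=[7.2415] v=[-0.7787]
Step 3: x=[7.1835] v=[-1.1594]
Step 4: x=[7.1070] v=[-1.5298]
Step 5: x=[7.0127] v=[-1.8866]
Step 6: x=[6.9014] v=[-2.2266]
Step 7: x=[6.7741] v=[-2.5469]
Step 8: x=[6.6319] v=[-2.8445]
Step 9: x=[6.4761] v=[-3.1168]
Step 10: x=[6.3080] v=[-3.3614]
Step 11: x=[6.1292] v=[-3.5762]
Step 12: x=[5.9412] v=[-3.7592]
Step 13: x=[5.7458] v=[-3.9087]
Step 14: x=[5.5446] v=[-4.0235]
Step 15: x=[5.3395] v=[-4.1025]
Step 16: x=[5.1322] v=[-4.1451]
Step 17: x=[4.9247] v=[-4.1508]
Step 18: x=[4.7187] v=[-4.1196]
Step 19: x=[4.5161] v=[-4.0518]
Step 20: x=[4.3187] v=[-3.9480]
Step 21: x=[4.1282] v=[-3.8091]
Step 22: x=[3.9464] v=[-3.6363]
Step 23: x=[3.7748] v=[-3.4312]
Step 24: x=[3.6150] v=[-3.1956]
Step 25: x=[3.4684] v=[-2.9316]
Step 26: x=[3.3363] v=[-2.6415]
Step 27: x=[3.2199] v=[-2.3280]
Step 28: x=[3.1202] v=[-1.9938]
Step 29: x=[3.0381] v=[-1.6418]
Step 30: x=[2.9743] v=[-1.2752]
Step 31: x=[2.9294] v=[-0.8973]
Step 32: x=[2.9038] v=[-0.5114]
Step 33: x=[2.8978] v=[-0.1210]
Step 34: x=[2.9113] v=[0.2705]
First v>=0 after going negative at step 34, time=1.7000

Answer: 1.7000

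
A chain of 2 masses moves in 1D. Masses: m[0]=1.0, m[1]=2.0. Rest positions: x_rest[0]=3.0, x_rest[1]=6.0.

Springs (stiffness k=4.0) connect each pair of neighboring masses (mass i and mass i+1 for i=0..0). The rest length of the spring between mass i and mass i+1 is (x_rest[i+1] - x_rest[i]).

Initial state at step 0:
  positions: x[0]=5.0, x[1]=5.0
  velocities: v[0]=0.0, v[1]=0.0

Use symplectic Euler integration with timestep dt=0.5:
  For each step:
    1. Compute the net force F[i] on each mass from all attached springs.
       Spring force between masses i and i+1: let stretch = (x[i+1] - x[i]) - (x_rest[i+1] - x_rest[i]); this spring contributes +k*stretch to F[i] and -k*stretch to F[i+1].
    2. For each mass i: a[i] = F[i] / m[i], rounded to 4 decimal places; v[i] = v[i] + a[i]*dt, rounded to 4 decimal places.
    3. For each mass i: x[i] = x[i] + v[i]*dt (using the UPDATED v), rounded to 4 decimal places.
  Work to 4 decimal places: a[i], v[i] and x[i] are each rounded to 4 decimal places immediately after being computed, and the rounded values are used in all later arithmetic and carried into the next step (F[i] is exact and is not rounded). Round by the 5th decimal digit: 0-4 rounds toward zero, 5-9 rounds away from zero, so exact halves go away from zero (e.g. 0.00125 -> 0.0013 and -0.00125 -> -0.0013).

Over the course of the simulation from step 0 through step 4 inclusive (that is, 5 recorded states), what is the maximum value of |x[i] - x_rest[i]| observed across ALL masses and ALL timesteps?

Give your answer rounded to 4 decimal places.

Answer: 2.5000

Derivation:
Step 0: x=[5.0000 5.0000] v=[0.0000 0.0000]
Step 1: x=[2.0000 6.5000] v=[-6.0000 3.0000]
Step 2: x=[0.5000 7.2500] v=[-3.0000 1.5000]
Step 3: x=[2.7500 6.1250] v=[4.5000 -2.2500]
Step 4: x=[5.3750 4.8125] v=[5.2500 -2.6250]
Max displacement = 2.5000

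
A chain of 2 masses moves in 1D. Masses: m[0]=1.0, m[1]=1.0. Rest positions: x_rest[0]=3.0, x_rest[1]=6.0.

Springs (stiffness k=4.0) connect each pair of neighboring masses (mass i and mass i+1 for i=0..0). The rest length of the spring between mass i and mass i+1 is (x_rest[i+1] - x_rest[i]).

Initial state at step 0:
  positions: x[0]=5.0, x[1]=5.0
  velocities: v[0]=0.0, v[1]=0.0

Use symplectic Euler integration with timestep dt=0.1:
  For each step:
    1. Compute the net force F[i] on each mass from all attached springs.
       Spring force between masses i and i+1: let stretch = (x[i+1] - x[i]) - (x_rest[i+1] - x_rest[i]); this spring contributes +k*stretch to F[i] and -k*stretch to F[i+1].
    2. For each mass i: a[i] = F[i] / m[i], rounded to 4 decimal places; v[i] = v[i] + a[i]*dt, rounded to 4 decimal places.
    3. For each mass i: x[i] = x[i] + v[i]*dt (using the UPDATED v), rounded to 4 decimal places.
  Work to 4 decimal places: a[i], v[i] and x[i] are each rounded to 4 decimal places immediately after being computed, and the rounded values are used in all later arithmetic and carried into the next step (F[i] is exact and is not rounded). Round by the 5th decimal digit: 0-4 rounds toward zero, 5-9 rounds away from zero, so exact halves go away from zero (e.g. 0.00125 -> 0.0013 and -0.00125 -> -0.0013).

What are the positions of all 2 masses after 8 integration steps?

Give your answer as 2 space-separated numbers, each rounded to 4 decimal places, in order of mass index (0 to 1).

Answer: 2.3703 7.6298

Derivation:
Step 0: x=[5.0000 5.0000] v=[0.0000 0.0000]
Step 1: x=[4.8800 5.1200] v=[-1.2000 1.2000]
Step 2: x=[4.6496 5.3504] v=[-2.3040 2.3040]
Step 3: x=[4.3272 5.6728] v=[-3.2237 3.2237]
Step 4: x=[3.9387 6.0614] v=[-3.8855 3.8855]
Step 5: x=[3.5151 6.4850] v=[-4.2364 4.2364]
Step 6: x=[3.0903 6.9098] v=[-4.2484 4.2484]
Step 7: x=[2.6982 7.3019] v=[-3.9206 3.9206]
Step 8: x=[2.3703 7.6298] v=[-3.2791 3.2791]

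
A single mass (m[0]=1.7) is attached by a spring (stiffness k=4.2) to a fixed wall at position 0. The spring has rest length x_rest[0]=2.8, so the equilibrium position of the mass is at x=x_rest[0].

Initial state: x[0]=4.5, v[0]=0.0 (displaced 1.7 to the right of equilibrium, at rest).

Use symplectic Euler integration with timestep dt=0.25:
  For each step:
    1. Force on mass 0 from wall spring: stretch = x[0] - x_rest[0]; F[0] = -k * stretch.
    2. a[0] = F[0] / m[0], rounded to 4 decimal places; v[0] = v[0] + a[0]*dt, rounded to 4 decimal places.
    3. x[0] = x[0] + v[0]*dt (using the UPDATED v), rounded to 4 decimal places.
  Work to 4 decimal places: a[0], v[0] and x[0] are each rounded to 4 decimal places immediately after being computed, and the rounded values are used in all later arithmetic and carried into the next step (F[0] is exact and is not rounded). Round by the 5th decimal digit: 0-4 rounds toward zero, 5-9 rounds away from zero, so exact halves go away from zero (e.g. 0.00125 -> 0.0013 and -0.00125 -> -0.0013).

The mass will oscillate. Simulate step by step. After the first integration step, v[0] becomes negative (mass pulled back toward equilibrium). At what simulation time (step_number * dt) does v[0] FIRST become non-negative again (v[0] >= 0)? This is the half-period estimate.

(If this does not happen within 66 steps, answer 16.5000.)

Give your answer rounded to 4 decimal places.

Step 0: x=[4.5000] v=[0.0000]
Step 1: x=[4.2375] v=[-1.0500]
Step 2: x=[3.7530] v=[-1.9379]
Step 3: x=[3.1214] v=[-2.5265]
Step 4: x=[2.4402] v=[-2.7250]
Step 5: x=[1.8145] v=[-2.5028]
Step 6: x=[1.3410] v=[-1.8941]
Step 7: x=[1.0928] v=[-0.9930]
Step 8: x=[1.1082] v=[0.0615]
First v>=0 after going negative at step 8, time=2.0000

Answer: 2.0000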